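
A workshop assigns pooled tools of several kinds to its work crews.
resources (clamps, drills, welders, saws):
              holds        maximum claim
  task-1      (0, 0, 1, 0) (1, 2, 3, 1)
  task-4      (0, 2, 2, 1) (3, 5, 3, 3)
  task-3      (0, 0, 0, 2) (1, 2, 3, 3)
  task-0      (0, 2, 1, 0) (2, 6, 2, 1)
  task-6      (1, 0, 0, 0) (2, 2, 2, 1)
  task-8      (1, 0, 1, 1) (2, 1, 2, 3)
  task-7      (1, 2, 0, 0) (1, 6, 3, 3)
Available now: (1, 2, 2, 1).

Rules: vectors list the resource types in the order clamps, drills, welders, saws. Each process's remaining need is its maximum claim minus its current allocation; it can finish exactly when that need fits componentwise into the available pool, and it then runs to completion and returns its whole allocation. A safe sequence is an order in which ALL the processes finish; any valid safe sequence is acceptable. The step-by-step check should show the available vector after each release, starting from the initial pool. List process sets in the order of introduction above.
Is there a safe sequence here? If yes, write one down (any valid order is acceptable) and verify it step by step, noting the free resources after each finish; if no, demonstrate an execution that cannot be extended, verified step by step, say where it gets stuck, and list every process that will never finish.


UNSAFE.
Key observation: the pool after task-1, task-3, task-6, task-8 is (3, 2, 4, 4); every surviving request exceeds it in drills, so progress ends there.
Going as far as possible: task-1, task-3, task-6, task-8; after that, nothing fits. Walking it through:
  pool = (1, 2, 2, 1)
  task-1 needs (1, 2, 2, 1) <= (1, 2, 2, 1) -> finishes; pool += (0, 0, 1, 0) = (1, 2, 3, 1)
  task-3 needs (1, 2, 3, 1) <= (1, 2, 3, 1) -> finishes; pool += (0, 0, 0, 2) = (1, 2, 3, 3)
  task-6 needs (1, 2, 2, 1) <= (1, 2, 3, 3) -> finishes; pool += (1, 0, 0, 0) = (2, 2, 3, 3)
  task-8 needs (1, 1, 1, 2) <= (2, 2, 3, 3) -> finishes; pool += (1, 0, 1, 1) = (3, 2, 4, 4)
  task-4 still needs (3, 3, 1, 2) but only (3, 2, 4, 4) is free — short on drills
  task-0 still needs (2, 4, 1, 1) but only (3, 2, 4, 4) is free — short on drills
  task-7 still needs (0, 4, 3, 3) but only (3, 2, 4, 4) is free — short on drills
Processes that can never finish: task-4, task-0 and task-7.


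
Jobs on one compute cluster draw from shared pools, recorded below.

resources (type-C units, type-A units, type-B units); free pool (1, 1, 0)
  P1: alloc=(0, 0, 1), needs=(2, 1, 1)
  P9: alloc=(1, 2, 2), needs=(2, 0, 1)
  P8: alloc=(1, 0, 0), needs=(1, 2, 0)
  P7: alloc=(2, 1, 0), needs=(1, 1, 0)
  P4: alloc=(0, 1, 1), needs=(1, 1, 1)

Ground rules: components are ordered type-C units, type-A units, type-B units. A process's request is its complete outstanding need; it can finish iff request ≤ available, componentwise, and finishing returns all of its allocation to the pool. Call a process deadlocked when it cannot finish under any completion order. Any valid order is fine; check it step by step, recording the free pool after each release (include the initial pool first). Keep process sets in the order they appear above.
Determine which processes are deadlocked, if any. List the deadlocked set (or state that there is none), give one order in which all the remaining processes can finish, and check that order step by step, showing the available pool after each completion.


Deadlocked: P1, P9 and P4.
Key observation: the wall is type-B units: completing P7, P8 brings the pool only to (4, 2, 0), and all the rest need more.
A valid finishing order for the others: P7, P8. Step-by-step check:
  pool = (1, 1, 0)
  P7 needs (1, 1, 0) <= (1, 1, 0) -> finishes; pool += (2, 1, 0) = (3, 2, 0)
  P8 needs (1, 2, 0) <= (3, 2, 0) -> finishes; pool += (1, 0, 0) = (4, 2, 0)
None of the blocked processes ever fits:
  blocked: P1 wants (2, 1, 1), pool (4, 2, 0) — not enough type-B units
  blocked: P9 wants (2, 0, 1), pool (4, 2, 0) — not enough type-B units
  blocked: P4 wants (1, 1, 1), pool (4, 2, 0) — not enough type-B units


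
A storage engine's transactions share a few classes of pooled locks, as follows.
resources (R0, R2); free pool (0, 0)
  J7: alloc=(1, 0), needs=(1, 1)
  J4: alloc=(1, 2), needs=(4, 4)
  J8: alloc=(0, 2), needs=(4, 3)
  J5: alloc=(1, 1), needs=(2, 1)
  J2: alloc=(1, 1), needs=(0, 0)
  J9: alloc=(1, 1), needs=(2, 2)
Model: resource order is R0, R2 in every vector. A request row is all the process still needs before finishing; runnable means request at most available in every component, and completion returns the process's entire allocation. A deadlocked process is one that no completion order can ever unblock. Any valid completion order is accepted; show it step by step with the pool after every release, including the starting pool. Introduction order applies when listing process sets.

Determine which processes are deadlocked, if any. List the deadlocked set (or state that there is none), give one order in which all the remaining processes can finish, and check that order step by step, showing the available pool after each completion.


No process is deadlocked.
Key observation: the pool covers J2 at once, and every later process fits after earlier releases.
A valid finishing order for the others: J2, J7, J5, J9, J8, J4. Step-by-step check:
  pool = (0, 0)
  run J2 (needs (0, 0), free (0, 0)); after release of (1, 1) the pool is (1, 1)
  run J7 (needs (1, 1), free (1, 1)); after release of (1, 0) the pool is (2, 1)
  run J5 (needs (2, 1), free (2, 1)); after release of (1, 1) the pool is (3, 2)
  run J9 (needs (2, 2), free (3, 2)); after release of (1, 1) the pool is (4, 3)
  run J8 (needs (4, 3), free (4, 3)); after release of (0, 2) the pool is (4, 5)
  run J4 (needs (4, 4), free (4, 5)); after release of (1, 2) the pool is (5, 7)


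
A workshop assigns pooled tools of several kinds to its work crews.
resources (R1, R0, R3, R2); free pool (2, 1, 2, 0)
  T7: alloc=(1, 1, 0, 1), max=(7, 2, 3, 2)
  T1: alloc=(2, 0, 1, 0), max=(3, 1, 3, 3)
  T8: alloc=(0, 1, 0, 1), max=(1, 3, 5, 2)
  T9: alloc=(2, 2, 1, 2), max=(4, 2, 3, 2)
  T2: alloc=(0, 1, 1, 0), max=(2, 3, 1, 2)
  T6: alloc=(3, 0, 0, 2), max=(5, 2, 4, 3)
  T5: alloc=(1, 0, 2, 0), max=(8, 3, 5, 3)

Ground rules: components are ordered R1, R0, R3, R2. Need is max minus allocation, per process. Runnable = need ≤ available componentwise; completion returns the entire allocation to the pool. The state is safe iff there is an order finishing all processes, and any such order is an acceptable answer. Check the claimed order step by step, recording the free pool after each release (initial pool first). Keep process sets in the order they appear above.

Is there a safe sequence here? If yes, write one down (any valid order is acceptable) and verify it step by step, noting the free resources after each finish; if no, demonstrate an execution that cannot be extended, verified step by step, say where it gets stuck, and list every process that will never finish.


SAFE, for example via the order T9, T2, T6, T1, T7, T5, T8.
Key observation: the order's first zero-slack moment is T9 ((2, 0, 2, 0) needed, (2, 1, 2, 0) free — a requested resource with nothing to spare).
Step-by-step check:
  pool = (2, 1, 2, 0)
  T9 needs (2, 0, 2, 0) <= (2, 1, 2, 0) -> finishes; pool += (2, 2, 1, 2) = (4, 3, 3, 2)
  T2 needs (2, 2, 0, 2) <= (4, 3, 3, 2) -> finishes; pool += (0, 1, 1, 0) = (4, 4, 4, 2)
  T6 needs (2, 2, 4, 1) <= (4, 4, 4, 2) -> finishes; pool += (3, 0, 0, 2) = (7, 4, 4, 4)
  T1 needs (1, 1, 2, 3) <= (7, 4, 4, 4) -> finishes; pool += (2, 0, 1, 0) = (9, 4, 5, 4)
  T7 needs (6, 1, 3, 1) <= (9, 4, 5, 4) -> finishes; pool += (1, 1, 0, 1) = (10, 5, 5, 5)
  T5 needs (7, 3, 3, 3) <= (10, 5, 5, 5) -> finishes; pool += (1, 0, 2, 0) = (11, 5, 7, 5)
  T8 needs (1, 2, 5, 1) <= (11, 5, 7, 5) -> finishes; pool += (0, 1, 0, 1) = (11, 6, 7, 6)


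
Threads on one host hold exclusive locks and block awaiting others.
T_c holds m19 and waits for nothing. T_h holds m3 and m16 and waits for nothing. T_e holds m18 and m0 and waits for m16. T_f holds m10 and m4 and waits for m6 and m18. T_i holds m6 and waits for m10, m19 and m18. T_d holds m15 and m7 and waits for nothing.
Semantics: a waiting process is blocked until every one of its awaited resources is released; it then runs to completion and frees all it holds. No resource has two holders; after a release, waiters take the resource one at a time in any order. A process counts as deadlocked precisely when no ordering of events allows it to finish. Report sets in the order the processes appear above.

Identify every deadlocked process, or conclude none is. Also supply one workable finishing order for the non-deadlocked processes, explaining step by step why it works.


Deadlocked: T_f and T_i.
Key observation: the waits loop around T_f -> T_i -> T_f with no way out; no other process is dragged down with it.
A valid finishing order for the others: T_h, T_e, T_c, T_d.
Step-by-step check:
  T_h waits on nothing -> runs at once and releases m3 and m16
  T_e: everything it awaited (m16) is free; runs, freeing m18 and m0
  T_c waits on nothing -> runs at once and releases m19
  T_d waits on nothing -> runs at once and releases m15 and m7


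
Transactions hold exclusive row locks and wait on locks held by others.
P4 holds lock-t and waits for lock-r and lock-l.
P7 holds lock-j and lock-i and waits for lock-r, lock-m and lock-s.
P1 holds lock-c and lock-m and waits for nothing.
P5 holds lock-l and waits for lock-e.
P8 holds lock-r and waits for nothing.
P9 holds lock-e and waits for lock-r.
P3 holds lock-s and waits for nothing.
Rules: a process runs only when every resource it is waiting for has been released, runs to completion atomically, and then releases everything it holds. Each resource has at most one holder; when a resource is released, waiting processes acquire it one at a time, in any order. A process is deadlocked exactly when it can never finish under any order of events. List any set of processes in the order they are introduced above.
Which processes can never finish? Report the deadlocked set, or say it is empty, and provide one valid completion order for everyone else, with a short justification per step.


No process is deadlocked.
Key observation: every chain of waits terminates; starting from the processes that wait on nothing, all the rest unlock in turn.
The rest can finish in the order P8, P9, P5, P3, P1, P4, P7.
Check, step by step:
  P8: no waits; runs immediately, freeing lock-r
  P9: everything it awaited (lock-r) is free; runs, freeing lock-e
  P5: everything it awaited (lock-e) is free; runs, freeing lock-l
  P3: no waits; runs immediately, freeing lock-s
  P1: no waits; runs immediately, freeing lock-c and lock-m
  P4: everything it awaited (lock-r and lock-l) is free; runs, freeing lock-t
  P7: everything it awaited (lock-r, lock-m and lock-s) is free; runs, freeing lock-j and lock-i


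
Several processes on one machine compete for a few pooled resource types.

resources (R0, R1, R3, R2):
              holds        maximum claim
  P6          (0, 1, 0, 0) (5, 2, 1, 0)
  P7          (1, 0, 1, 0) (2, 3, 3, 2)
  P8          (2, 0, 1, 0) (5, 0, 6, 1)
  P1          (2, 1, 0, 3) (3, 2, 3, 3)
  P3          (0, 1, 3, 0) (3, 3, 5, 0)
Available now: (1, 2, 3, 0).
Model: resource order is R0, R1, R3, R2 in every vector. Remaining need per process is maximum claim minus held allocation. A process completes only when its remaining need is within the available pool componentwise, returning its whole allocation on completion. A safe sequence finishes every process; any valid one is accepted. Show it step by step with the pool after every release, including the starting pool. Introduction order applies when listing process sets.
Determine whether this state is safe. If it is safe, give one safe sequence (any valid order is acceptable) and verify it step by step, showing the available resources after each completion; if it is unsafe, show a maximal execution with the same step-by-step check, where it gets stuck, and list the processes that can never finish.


The state is SAFE; one workable sequence: P1, P3, P8, P7, P6.
Key observation: the first exact fit in this order is P1 — it needs (1, 1, 3, 0) with (1, 2, 3, 0) free, meeting a requested resource to the last unit.
Step-by-step check:
  pool = (1, 2, 3, 0)
  P1: need (1, 1, 3, 0) fits (1, 2, 3, 0); releases (2, 1, 0, 3), pool now (3, 3, 3, 3)
  P3: need (3, 2, 2, 0) fits (3, 3, 3, 3); releases (0, 1, 3, 0), pool now (3, 4, 6, 3)
  P8: need (3, 0, 5, 1) fits (3, 4, 6, 3); releases (2, 0, 1, 0), pool now (5, 4, 7, 3)
  P7: need (1, 3, 2, 2) fits (5, 4, 7, 3); releases (1, 0, 1, 0), pool now (6, 4, 8, 3)
  P6: need (5, 1, 1, 0) fits (6, 4, 8, 3); releases (0, 1, 0, 0), pool now (6, 5, 8, 3)


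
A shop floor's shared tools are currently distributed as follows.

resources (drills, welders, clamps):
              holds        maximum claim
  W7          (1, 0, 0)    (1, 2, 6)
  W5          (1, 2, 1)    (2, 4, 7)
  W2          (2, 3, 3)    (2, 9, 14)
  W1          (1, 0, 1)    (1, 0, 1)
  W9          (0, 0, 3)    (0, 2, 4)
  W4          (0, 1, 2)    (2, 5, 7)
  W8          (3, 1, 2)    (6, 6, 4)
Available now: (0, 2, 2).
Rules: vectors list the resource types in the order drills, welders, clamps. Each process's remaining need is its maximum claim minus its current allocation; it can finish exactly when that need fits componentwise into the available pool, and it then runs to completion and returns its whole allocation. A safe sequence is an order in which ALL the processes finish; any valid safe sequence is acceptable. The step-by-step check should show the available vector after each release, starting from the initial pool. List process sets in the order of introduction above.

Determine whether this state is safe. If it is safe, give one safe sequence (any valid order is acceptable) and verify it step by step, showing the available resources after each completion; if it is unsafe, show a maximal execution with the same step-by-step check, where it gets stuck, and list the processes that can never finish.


SAFE — a valid safe sequence is W9, W1, W5, W7, W4, W8, W2.
Key observation: reading the order forward, W9 is the first process whose need (0, 2, 1) meets the free pool (0, 2, 2) exactly on a resource it requests.
Check, step by step:
  pool = (0, 2, 2)
  run W9 (needs (0, 2, 1), free (0, 2, 2)); after release of (0, 0, 3) the pool is (0, 2, 5)
  run W1 (needs (0, 0, 0), free (0, 2, 5)); after release of (1, 0, 1) the pool is (1, 2, 6)
  run W5 (needs (1, 2, 6), free (1, 2, 6)); after release of (1, 2, 1) the pool is (2, 4, 7)
  run W7 (needs (0, 2, 6), free (2, 4, 7)); after release of (1, 0, 0) the pool is (3, 4, 7)
  run W4 (needs (2, 4, 5), free (3, 4, 7)); after release of (0, 1, 2) the pool is (3, 5, 9)
  run W8 (needs (3, 5, 2), free (3, 5, 9)); after release of (3, 1, 2) the pool is (6, 6, 11)
  run W2 (needs (0, 6, 11), free (6, 6, 11)); after release of (2, 3, 3) the pool is (8, 9, 14)


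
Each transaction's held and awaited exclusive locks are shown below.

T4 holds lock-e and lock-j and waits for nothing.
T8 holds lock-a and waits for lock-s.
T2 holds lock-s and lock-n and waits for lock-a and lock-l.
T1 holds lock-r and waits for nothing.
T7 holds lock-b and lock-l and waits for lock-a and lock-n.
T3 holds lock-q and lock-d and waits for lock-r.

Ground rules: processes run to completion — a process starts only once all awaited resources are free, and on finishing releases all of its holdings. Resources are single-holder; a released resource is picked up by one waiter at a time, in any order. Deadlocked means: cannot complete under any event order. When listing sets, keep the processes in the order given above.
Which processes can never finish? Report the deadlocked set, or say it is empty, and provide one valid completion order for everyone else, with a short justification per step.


Deadlocked set: T8, T2 and T7.
Key observation: along T8 -> T2 -> T8, each member waits on what the next one holds — a deadlock; T7 is caught in further circular waits.
A valid finishing order for the others: T1, T4, T3.
Step-by-step check:
  run T1 (it waits on nothing); releases lock-r
  run T4 (it waits on nothing); releases lock-e and lock-j
  run T3 (all its waits — lock-r — are resolved); releases lock-q and lock-d


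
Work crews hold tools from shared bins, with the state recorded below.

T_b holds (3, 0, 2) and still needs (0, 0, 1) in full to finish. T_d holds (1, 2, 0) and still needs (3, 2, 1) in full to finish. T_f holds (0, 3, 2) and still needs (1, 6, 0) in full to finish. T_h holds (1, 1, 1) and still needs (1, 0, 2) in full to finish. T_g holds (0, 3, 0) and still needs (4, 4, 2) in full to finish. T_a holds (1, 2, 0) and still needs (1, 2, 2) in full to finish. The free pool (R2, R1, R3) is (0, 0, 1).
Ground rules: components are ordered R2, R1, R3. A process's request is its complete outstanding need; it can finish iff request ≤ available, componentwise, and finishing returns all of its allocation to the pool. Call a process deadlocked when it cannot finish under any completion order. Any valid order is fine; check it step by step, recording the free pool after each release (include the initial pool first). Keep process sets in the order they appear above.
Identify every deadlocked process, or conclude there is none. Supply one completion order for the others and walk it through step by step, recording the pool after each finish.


Deadlocked set: T_d, T_f, T_g and T_a.
Key observation: even finishing T_b, T_h leaves just (4, 1, 4) free — too little R1 for any of the remaining processes.
One completion order for the rest: T_b, T_h. Walking it through:
  pool = (0, 0, 1)
  T_b needs (0, 0, 1) <= (0, 0, 1) -> finishes; pool += (3, 0, 2) = (3, 0, 3)
  T_h needs (1, 0, 2) <= (3, 0, 3) -> finishes; pool += (1, 1, 1) = (4, 1, 4)
The stuck group stays short no matter what:
  blocked: T_d wants (3, 2, 1), pool (4, 1, 4) — not enough R1
  blocked: T_f wants (1, 6, 0), pool (4, 1, 4) — not enough R1
  blocked: T_g wants (4, 4, 2), pool (4, 1, 4) — not enough R1
  blocked: T_a wants (1, 2, 2), pool (4, 1, 4) — not enough R1


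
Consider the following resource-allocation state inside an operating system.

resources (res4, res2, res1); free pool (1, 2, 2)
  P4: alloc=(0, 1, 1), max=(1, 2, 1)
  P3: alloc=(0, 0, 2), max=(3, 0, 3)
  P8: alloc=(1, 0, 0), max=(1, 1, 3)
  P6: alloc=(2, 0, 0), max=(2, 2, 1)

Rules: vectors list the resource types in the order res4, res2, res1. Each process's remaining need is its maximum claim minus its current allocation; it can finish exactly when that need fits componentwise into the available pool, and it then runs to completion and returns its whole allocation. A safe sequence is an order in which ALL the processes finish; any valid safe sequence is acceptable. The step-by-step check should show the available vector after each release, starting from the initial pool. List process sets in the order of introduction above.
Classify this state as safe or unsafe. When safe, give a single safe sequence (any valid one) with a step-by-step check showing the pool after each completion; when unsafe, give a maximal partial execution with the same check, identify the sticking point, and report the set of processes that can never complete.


SAFE — a valid safe sequence is P4, P6, P8, P3.
Key observation: P4 marks the first exact bind of the order: its need (1, 1, 0) fits the free (1, 2, 2) with zero slack on a requested resource.
Check, step by step:
  pool = (1, 2, 2)
  P4: need (1, 1, 0) fits (1, 2, 2); releases (0, 1, 1), pool now (1, 3, 3)
  P6: need (0, 2, 1) fits (1, 3, 3); releases (2, 0, 0), pool now (3, 3, 3)
  P8: need (0, 1, 3) fits (3, 3, 3); releases (1, 0, 0), pool now (4, 3, 3)
  P3: need (3, 0, 1) fits (4, 3, 3); releases (0, 0, 2), pool now (4, 3, 5)


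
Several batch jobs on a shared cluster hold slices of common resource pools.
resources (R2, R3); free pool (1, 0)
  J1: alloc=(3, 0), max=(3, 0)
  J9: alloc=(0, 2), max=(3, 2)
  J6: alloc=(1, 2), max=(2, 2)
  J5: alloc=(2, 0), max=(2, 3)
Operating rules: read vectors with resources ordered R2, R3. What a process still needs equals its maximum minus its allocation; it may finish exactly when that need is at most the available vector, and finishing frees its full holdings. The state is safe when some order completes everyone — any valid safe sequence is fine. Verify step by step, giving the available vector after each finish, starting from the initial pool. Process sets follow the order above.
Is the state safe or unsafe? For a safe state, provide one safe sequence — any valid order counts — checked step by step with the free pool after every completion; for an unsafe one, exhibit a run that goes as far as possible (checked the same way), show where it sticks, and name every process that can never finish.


SAFE — a valid safe sequence is J1, J9, J6, J5.
Key observation: every step clears its requested resources with room to spare; the minimum clearance is 1, first at J9 — (3, 0) vs (4, 0) free.
Step-by-step check:
  pool = (1, 0)
  J1: need (0, 0) fits (1, 0); releases (3, 0), pool now (4, 0)
  J9: need (3, 0) fits (4, 0); releases (0, 2), pool now (4, 2)
  J6: need (1, 0) fits (4, 2); releases (1, 2), pool now (5, 4)
  J5: need (0, 3) fits (5, 4); releases (2, 0), pool now (7, 4)


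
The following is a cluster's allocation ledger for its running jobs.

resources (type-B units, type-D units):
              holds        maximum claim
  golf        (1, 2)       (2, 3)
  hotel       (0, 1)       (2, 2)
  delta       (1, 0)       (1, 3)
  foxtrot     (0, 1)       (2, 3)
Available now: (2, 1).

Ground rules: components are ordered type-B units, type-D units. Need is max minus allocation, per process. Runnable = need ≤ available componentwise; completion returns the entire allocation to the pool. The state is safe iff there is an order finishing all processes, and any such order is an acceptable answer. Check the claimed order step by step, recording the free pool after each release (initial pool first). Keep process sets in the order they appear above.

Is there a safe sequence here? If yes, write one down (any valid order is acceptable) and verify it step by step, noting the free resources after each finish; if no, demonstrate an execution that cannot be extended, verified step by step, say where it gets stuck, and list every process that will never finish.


SAFE — a valid safe sequence is hotel, foxtrot, delta, golf.
Key observation: the order's first zero-slack moment is hotel ((2, 1) needed, (2, 1) free — a requested resource with nothing to spare).
Walking it through:
  pool = (2, 1)
  hotel: need (2, 1) fits (2, 1); releases (0, 1), pool now (2, 2)
  foxtrot: need (2, 2) fits (2, 2); releases (0, 1), pool now (2, 3)
  delta: need (0, 3) fits (2, 3); releases (1, 0), pool now (3, 3)
  golf: need (1, 1) fits (3, 3); releases (1, 2), pool now (4, 5)


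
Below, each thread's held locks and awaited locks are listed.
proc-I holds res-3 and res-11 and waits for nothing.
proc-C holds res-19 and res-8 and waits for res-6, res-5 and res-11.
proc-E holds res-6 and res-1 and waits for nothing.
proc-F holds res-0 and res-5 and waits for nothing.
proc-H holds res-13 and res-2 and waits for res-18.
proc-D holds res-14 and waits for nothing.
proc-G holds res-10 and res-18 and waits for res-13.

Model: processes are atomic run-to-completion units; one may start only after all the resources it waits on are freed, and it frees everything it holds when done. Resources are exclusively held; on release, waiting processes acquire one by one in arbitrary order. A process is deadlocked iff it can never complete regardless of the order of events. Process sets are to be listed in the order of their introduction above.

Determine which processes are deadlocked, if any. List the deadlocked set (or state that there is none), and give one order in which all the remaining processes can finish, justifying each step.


Deadlocked: proc-H and proc-G.
Key observation: along proc-H -> proc-G -> proc-H, each member waits on what the next one holds — a deadlock; no other process is dragged down with it.
A valid finishing order for the others: proc-F, proc-D, proc-I, proc-E, proc-C.
Check, step by step:
  run proc-F (it waits on nothing); releases res-0 and res-5
  run proc-D (it waits on nothing); releases res-14
  run proc-I (it waits on nothing); releases res-3 and res-11
  run proc-E (it waits on nothing); releases res-6 and res-1
  proc-C waits on res-6, res-5 and res-11 — all released -> runs and releases res-19 and res-8


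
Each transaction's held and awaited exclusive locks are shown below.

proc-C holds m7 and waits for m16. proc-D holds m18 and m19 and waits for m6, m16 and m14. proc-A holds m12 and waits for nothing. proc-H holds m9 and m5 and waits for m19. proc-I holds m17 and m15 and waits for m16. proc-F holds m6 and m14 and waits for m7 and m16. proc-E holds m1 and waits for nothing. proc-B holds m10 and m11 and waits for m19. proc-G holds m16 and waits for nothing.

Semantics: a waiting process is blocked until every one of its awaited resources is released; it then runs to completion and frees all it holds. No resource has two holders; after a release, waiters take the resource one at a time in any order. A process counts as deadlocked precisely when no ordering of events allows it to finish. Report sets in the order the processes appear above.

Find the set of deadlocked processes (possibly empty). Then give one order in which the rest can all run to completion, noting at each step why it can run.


Nothing here is deadlocked.
Key observation: no waiting chain loops back on itself — every chain ends at a process that waits on nothing, so everyone eventually runs.
One completion order for the rest: proc-E, proc-G, proc-C, proc-F, proc-I, proc-D, proc-H, proc-A, proc-B.
Walking it through:
  proc-E: no waits; runs immediately, freeing m1
  proc-G: no waits; runs immediately, freeing m16
  run proc-C (all its waits — m16 — are resolved); releases m7
  run proc-F (all its waits — m7 and m16 — are resolved); releases m6 and m14
  run proc-I (all its waits — m16 — are resolved); releases m17 and m15
  run proc-D (all its waits — m6, m16 and m14 — are resolved); releases m18 and m19
  run proc-H (all its waits — m19 — are resolved); releases m9 and m5
  proc-A: no waits; runs immediately, freeing m12
  run proc-B (all its waits — m19 — are resolved); releases m10 and m11


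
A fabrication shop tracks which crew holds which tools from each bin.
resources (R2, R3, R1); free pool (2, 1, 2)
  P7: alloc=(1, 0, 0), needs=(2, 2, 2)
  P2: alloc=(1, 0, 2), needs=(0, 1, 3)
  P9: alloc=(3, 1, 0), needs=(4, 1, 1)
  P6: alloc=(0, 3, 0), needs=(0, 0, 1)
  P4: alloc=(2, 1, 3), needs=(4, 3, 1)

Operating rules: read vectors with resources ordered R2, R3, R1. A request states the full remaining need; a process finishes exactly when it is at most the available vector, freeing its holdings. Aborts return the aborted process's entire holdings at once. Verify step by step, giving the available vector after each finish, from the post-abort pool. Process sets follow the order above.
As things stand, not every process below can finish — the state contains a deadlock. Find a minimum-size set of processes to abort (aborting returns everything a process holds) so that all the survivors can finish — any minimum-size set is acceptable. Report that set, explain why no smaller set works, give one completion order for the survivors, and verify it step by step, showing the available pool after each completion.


Abort P4.
Key observation: P2 had no path to completion before; after the abort of P4 ((2, 1, 3) returned), step 2 is where it fits.
Why nothing smaller works: aborting no one leaves the state deadlocked as given.
Survivors finish in the order: P7, P2, P9, P6. Verifying each step (pool after the aborts first):
  pool = (4, 2, 5)
  P7: need (2, 2, 2) fits (4, 2, 5); releases (1, 0, 0), pool now (5, 2, 5)
  P2: need (0, 1, 3) fits (5, 2, 5); releases (1, 0, 2), pool now (6, 2, 7)
  P9: need (4, 1, 1) fits (6, 2, 7); releases (3, 1, 0), pool now (9, 3, 7)
  P6: need (0, 0, 1) fits (9, 3, 7); releases (0, 3, 0), pool now (9, 6, 7)


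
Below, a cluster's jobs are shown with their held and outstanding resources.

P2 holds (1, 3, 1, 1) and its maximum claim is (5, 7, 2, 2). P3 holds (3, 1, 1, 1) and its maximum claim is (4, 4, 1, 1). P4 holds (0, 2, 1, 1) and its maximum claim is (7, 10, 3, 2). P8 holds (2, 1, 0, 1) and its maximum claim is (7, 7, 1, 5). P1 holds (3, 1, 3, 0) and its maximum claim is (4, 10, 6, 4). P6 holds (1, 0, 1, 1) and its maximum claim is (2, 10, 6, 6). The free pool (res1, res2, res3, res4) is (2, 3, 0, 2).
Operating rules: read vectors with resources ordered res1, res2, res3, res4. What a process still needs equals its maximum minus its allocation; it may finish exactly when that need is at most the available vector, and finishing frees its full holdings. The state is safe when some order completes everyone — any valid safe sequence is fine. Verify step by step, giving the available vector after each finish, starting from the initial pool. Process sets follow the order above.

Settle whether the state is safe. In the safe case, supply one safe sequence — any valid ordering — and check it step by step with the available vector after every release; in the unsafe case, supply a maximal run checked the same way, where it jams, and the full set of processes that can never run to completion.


SAFE — a valid safe sequence is P3, P2, P8, P4, P1, P6.
Key observation: the order's first zero-slack moment is P3 ((1, 3, 0, 0) needed, (2, 3, 0, 2) free — a requested resource with nothing to spare).
Step-by-step check:
  pool = (2, 3, 0, 2)
  P3: need (1, 3, 0, 0) fits (2, 3, 0, 2); releases (3, 1, 1, 1), pool now (5, 4, 1, 3)
  P2: need (4, 4, 1, 1) fits (5, 4, 1, 3); releases (1, 3, 1, 1), pool now (6, 7, 2, 4)
  P8: need (5, 6, 1, 4) fits (6, 7, 2, 4); releases (2, 1, 0, 1), pool now (8, 8, 2, 5)
  P4: need (7, 8, 2, 1) fits (8, 8, 2, 5); releases (0, 2, 1, 1), pool now (8, 10, 3, 6)
  P1: need (1, 9, 3, 4) fits (8, 10, 3, 6); releases (3, 1, 3, 0), pool now (11, 11, 6, 6)
  P6: need (1, 10, 5, 5) fits (11, 11, 6, 6); releases (1, 0, 1, 1), pool now (12, 11, 7, 7)


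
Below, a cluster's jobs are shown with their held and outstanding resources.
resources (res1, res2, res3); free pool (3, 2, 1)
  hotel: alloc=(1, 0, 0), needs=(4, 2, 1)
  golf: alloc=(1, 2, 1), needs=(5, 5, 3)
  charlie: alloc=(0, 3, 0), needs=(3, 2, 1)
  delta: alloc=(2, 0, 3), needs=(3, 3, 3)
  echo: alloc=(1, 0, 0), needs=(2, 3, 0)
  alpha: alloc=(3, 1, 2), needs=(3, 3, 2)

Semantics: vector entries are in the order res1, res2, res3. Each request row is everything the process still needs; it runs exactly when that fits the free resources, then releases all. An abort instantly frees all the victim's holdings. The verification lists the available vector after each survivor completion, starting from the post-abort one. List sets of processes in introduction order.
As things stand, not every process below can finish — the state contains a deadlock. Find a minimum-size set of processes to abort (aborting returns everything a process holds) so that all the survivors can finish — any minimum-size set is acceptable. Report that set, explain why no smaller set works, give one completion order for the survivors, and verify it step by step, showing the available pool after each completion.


The answer: abort alpha.
Key observation: the returned (3, 1, 2) from alpha is what brings golf — unrunnable before, under any order — into play at step 3.
No smaller set exists: with zero aborts the deadlock remains.
One survivor order: charlie, hotel, golf, echo, delta. Step-by-step check (post-abort pool first):
  pool = (6, 3, 3)
  charlie: need (3, 2, 1) fits (6, 3, 3); releases (0, 3, 0), pool now (6, 6, 3)
  hotel: need (4, 2, 1) fits (6, 6, 3); releases (1, 0, 0), pool now (7, 6, 3)
  golf: need (5, 5, 3) fits (7, 6, 3); releases (1, 2, 1), pool now (8, 8, 4)
  echo: need (2, 3, 0) fits (8, 8, 4); releases (1, 0, 0), pool now (9, 8, 4)
  delta: need (3, 3, 3) fits (9, 8, 4); releases (2, 0, 3), pool now (11, 8, 7)


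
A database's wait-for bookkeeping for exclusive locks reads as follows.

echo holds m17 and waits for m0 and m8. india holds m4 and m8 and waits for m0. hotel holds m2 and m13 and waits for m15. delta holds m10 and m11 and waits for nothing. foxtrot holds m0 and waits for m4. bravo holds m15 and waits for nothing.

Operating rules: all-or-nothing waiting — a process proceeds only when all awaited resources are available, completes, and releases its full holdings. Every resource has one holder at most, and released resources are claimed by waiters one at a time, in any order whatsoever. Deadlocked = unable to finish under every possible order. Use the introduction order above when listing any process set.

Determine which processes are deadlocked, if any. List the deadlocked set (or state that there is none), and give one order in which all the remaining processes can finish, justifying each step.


The deadlocked set is echo, india and foxtrot.
Key observation: nobody on the ring india -> foxtrot -> india can start until another member finishes, which never happens; echo waits into the deadlock from upstream.
The rest can finish in the order bravo, delta, hotel.
Check, step by step:
  bravo: no waits; runs immediately, freeing m15
  delta: no waits; runs immediately, freeing m10 and m11
  hotel waits on m15 — all released -> runs and releases m2 and m13


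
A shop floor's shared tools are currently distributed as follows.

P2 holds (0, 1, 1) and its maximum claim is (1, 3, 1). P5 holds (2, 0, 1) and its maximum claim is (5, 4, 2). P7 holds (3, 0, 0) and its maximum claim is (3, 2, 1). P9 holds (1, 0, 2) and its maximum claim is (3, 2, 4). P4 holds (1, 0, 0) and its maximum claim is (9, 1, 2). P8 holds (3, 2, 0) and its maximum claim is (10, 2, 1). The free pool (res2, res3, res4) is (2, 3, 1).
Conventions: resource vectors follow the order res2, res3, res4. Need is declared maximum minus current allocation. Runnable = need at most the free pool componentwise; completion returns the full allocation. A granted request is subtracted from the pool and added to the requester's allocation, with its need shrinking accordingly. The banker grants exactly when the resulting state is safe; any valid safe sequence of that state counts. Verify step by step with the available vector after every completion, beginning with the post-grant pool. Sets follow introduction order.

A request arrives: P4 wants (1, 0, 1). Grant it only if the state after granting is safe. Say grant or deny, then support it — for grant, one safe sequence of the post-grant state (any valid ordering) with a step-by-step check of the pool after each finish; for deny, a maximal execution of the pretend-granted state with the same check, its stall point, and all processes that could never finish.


GRANT. The post-grant state is safe; one safe sequence: P2, P7, P5, P9, P4, P8.
Key observation: (1, 3, 0) free after granting still covers P2 first, and each release covers the next.
Verifying the post-grant state step by step:
  pool = (1, 3, 0)
  P2: need (1, 2, 0) fits (1, 3, 0); releases (0, 1, 1), pool now (1, 4, 1)
  P7: need (0, 2, 1) fits (1, 4, 1); releases (3, 0, 0), pool now (4, 4, 1)
  P5: need (3, 4, 1) fits (4, 4, 1); releases (2, 0, 1), pool now (6, 4, 2)
  P9: need (2, 2, 2) fits (6, 4, 2); releases (1, 0, 2), pool now (7, 4, 4)
  P4: need (7, 1, 1) fits (7, 4, 4); releases (2, 0, 1), pool now (9, 4, 5)
  P8: need (7, 0, 1) fits (9, 4, 5); releases (3, 2, 0), pool now (12, 6, 5)


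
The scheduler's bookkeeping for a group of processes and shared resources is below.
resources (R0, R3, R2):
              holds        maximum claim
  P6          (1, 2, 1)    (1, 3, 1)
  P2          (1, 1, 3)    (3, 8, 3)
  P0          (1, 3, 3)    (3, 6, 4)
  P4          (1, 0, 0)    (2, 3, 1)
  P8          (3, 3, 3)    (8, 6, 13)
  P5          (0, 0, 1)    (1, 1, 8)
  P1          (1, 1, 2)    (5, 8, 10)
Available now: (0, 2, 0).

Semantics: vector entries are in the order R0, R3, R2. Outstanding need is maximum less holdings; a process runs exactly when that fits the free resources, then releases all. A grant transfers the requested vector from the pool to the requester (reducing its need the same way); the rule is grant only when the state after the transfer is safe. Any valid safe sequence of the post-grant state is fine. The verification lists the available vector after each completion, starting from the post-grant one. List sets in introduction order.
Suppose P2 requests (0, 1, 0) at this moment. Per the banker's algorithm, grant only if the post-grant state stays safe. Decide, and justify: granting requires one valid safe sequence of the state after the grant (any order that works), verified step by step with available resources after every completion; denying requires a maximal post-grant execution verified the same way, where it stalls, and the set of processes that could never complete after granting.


GRANT: granting preserves safety; a valid post-grant sequence is P6, P4, P0, P2, P5, P1, P8.
Key observation: the grant leaves (0, 1, 0) free — enough for P6, whose release restarts the cascade.
Verifying the post-grant state step by step:
  pool = (0, 1, 0)
  P6 needs (0, 1, 0) <= (0, 1, 0) -> finishes; pool += (1, 2, 1) = (1, 3, 1)
  P4 needs (1, 3, 1) <= (1, 3, 1) -> finishes; pool += (1, 0, 0) = (2, 3, 1)
  P0 needs (2, 3, 1) <= (2, 3, 1) -> finishes; pool += (1, 3, 3) = (3, 6, 4)
  P2 needs (2, 6, 0) <= (3, 6, 4) -> finishes; pool += (1, 2, 3) = (4, 8, 7)
  P5 needs (1, 1, 7) <= (4, 8, 7) -> finishes; pool += (0, 0, 1) = (4, 8, 8)
  P1 needs (4, 7, 8) <= (4, 8, 8) -> finishes; pool += (1, 1, 2) = (5, 9, 10)
  P8 needs (5, 3, 10) <= (5, 9, 10) -> finishes; pool += (3, 3, 3) = (8, 12, 13)


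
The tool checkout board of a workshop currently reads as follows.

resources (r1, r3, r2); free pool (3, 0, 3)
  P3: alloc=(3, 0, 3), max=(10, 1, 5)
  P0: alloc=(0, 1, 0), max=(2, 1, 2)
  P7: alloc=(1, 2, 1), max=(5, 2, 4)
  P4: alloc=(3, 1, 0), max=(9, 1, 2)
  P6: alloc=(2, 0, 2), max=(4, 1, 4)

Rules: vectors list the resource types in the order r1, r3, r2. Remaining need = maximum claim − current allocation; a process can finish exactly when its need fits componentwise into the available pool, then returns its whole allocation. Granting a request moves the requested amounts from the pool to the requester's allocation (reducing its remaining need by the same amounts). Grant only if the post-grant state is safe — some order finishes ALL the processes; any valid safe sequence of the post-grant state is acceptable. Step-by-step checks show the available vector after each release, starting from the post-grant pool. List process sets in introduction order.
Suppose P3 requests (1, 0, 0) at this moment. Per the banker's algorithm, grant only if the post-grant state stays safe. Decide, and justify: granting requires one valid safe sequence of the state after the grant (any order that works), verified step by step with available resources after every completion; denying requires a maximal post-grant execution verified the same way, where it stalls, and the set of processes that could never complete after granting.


DENY: after the grant no complete ordering would exist.
Key observation: r1 is the bottleneck — with P0, P6, P7 done the pool holds (5, 3, 6), short of every remaining need.
After a pretend grant, a maximal execution: P0, P6, P7 — then nothing else fits. Verifying each step:
  pool = (2, 0, 3)
  run P0 (needs (2, 0, 2), free (2, 0, 3)); after release of (0, 1, 0) the pool is (2, 1, 3)
  run P6 (needs (2, 1, 2), free (2, 1, 3)); after release of (2, 0, 2) the pool is (4, 1, 5)
  run P7 (needs (4, 0, 3), free (4, 1, 5)); after release of (1, 2, 1) the pool is (5, 3, 6)
  P3 cannot run: need (6, 1, 2) vs free (5, 3, 6) (insufficient r1)
  P4 cannot run: need (6, 0, 2) vs free (5, 3, 6) (insufficient r1)
Processes that could never finish after the grant: P3 and P4.


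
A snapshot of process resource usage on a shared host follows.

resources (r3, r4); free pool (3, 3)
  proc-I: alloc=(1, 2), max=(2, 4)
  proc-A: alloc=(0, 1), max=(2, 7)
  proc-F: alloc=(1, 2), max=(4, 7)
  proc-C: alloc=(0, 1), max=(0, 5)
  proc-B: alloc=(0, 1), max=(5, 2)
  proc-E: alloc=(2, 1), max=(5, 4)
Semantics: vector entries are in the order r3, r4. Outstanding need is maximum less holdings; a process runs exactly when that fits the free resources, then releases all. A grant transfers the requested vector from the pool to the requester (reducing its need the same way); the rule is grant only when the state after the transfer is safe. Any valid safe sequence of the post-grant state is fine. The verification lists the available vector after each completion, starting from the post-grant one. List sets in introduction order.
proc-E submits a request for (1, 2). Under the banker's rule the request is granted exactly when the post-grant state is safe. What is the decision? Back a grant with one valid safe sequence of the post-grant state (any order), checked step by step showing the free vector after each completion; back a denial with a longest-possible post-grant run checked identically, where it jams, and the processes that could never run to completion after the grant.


GRANT: granting preserves safety; a valid post-grant sequence is proc-E, proc-B, proc-C, proc-I, proc-A, proc-F.
Key observation: granting shrinks the pool to (2, 1), yet proc-E still fits and the chain goes through.
Step-by-step check of the post-grant state:
  pool = (2, 1)
  proc-E: need (2, 1) fits (2, 1); releases (3, 3), pool now (5, 4)
  proc-B: need (5, 1) fits (5, 4); releases (0, 1), pool now (5, 5)
  proc-C: need (0, 4) fits (5, 5); releases (0, 1), pool now (5, 6)
  proc-I: need (1, 2) fits (5, 6); releases (1, 2), pool now (6, 8)
  proc-A: need (2, 6) fits (6, 8); releases (0, 1), pool now (6, 9)
  proc-F: need (3, 5) fits (6, 9); releases (1, 2), pool now (7, 11)
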